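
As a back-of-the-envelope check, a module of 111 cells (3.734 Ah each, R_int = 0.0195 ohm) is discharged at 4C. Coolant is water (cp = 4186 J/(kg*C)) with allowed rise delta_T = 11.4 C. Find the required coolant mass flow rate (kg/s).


Step 1: I = 4 * 3.734 = 14.936 A
Step 2: Q_cell = I^2 * R = 14.936^2 * 0.0195 = 4.3501 W
Step 3: Q_total = 111 * 4.3501 = 482.86 W
Step 4: m_dot = Q_total / (cp * dT) = 482.86 / (4186 * 11.4) = 0.01012 kg/s

0.01012 kg/s


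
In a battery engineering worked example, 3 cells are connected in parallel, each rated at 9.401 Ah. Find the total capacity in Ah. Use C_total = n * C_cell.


C_total = 3 * 9.401 = 28.203 Ah

28.203 Ah


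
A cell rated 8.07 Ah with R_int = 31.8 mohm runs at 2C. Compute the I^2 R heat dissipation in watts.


Convert: R = 31.8 mohm = 0.0318 ohm
Step 1: I = C_rate * capacity = 2 * 8.07 = 16.14 A
Step 2: Q = I^2 * R = 16.14^2 * 0.0318 = 260.5 * 0.0318 = 8.284 W

8.284 W


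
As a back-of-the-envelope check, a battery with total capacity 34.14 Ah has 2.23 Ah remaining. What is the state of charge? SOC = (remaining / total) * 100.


SOC% = 2.23 / 34.14 * 100 = 6.532%

6.532%


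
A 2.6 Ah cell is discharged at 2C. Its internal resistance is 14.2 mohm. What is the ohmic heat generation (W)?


Convert: R = 14.2 mohm = 0.0142 ohm
Step 1: I = C_rate * capacity = 2 * 2.6 = 5.2 A
Step 2: Q = I^2 * R = 5.2^2 * 0.0142 = 27.04 * 0.0142 = 0.3840 W

0.3840 W


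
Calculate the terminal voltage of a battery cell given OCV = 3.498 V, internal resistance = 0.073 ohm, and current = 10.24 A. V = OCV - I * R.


V = OCV - I*R = 3.498 - 10.24 * 0.073 = 2.750 V

2.750 V


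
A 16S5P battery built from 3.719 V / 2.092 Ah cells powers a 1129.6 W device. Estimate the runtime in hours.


Step 1: E_pack = Ns * V_cell * Np * C_cell = 16 * 3.719 * 5 * 2.092 = 622.41 Wh
Step 2: t = E_pack / P = 622.41 / 1129.6 = 0.5510 hr

0.5510 hr


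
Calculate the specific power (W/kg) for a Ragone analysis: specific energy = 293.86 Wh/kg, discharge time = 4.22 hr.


Specific power = 293.86 Wh/kg / 4.22 hr = 69.64 W/kg

69.64 W/kg


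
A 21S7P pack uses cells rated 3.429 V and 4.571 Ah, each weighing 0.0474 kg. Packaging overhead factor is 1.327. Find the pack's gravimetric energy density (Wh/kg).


Step 1: V_pack = 21 * 3.429 = 72.009 V
Step 2: C_pack = 7 * 4.571 = 31.997 Ah
Step 3: E_pack = V_pack * C_pack = 72.009 * 31.997 = 2304.1 Wh
Step 4: m_pack = 21 * 7 * 0.0474 * 1.327 = 9.2463 kg
Step 5: ED = E_pack / m_pack = 2304.1 / 9.2463 = 249.2 Wh/kg

249.2 Wh/kg


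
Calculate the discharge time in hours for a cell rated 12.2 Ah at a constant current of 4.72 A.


t = capacity / current = 12.2 / 4.72 = 2.585 hr

2.585 hr


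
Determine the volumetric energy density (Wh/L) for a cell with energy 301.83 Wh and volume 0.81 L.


ED = E / V = 301.83 / 0.81 = 372.6 Wh/L

372.6 Wh/L


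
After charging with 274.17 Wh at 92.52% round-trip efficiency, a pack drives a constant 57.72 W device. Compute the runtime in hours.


Step 1: E_discharge = eta/100 * E_charge = 92.52/100 * 274.17 = 253.66 Wh
Step 2: t = E_discharge / P = 253.66 / 57.72 = 4.395 hr

4.395 hr


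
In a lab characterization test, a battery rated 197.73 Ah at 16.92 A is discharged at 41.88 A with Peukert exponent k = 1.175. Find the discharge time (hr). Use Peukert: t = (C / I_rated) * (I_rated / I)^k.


t_rated = C / I_rated = 197.73 / 16.92 = 11.686 hr
(I_rated/I)^k = (0.40401)^1.175 = 0.34476
t = t_rated * (I_rated/I)^k = 11.686 * 0.34476 = 4.029 hr

4.029 hr


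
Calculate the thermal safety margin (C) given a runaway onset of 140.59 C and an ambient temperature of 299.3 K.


Convert: T_ambient = 299.3 K = 26.15 C
margin = 140.59 - 26.15 = 114.44 C

114.44 C


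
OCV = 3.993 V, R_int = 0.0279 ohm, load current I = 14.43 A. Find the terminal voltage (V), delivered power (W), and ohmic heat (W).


Step 1: V_terminal = OCV - I*R = 3.993 - 14.43 * 0.0279 = 3.5904 V
Step 2: P_out = V_terminal * I = 3.5904 * 14.43 = 51.81 W
Step 3: Q = I^2 * R = 14.43^2 * 0.0279 = 5.809 W

V=3.5904 V, P=51.81 W, Q=5.809 W


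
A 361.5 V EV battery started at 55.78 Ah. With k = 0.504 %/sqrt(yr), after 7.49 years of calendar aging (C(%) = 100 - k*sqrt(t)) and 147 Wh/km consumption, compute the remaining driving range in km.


Step 1: capacity retention = 100 - 0.504 * sqrt(7.49) = 100 - 0.504 * 2.7368 = 98.621%
Step 2: C_now = 55.78 * 98.621/100 = 55.011 Ah
Step 3: E_pack = V * C_now = 361.5 * 55.011 = 19886 Wh
Step 4: range = E_pack / consumption = 19886 / 147 = 135.3 km

135.3 km


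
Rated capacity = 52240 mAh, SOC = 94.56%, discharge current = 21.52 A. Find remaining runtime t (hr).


Convert: C_total = 52240 mAh = 52.24 Ah
Step 1: remaining = SOC/100 * C_total = 94.56/100 * 52.24 = 49.398 Ah
Step 2: t = remaining / I = 49.398 / 21.52 = 2.295 hr

2.295 hr


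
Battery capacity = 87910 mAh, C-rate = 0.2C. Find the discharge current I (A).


Convert: capacity = 87910 mAh = 87.91 Ah
I = C_rate * capacity = 0.2 * 87.91 = 17.582 A

17.582 A


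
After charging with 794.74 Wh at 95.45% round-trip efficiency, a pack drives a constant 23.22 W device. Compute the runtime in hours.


Step 1: E_discharge = eta/100 * E_charge = 95.45/100 * 794.74 = 758.58 Wh
Step 2: t = E_discharge / P = 758.58 / 23.22 = 32.67 hr

32.67 hr


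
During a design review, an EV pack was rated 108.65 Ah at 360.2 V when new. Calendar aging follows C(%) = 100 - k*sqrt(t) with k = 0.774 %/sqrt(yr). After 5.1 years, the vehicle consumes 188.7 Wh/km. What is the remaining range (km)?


Step 1: capacity retention = 100 - 0.774 * sqrt(5.1) = 100 - 0.774 * 2.2583 = 98.252%
Step 2: C_now = 108.65 * 98.252/100 = 106.75 Ah
Step 3: E_pack = V * C_now = 360.2 * 106.75 = 38451 Wh
Step 4: range = E_pack / consumption = 38451 / 188.7 = 203.8 km

203.8 km


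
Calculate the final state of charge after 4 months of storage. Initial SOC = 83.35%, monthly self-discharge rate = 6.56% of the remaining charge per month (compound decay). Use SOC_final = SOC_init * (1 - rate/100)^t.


Monthly retention factor = 1 - 6.56/100 = 0.9344
Over 4 months: factor^4 = 0.76231
SOC_final = 83.35 * 0.76231 = 63.54%

63.54%


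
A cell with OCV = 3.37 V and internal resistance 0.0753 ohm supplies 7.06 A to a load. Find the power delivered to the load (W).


Step 1: V_terminal = OCV - I*R = 3.37 - 7.06 * 0.0753 = 2.8384 V
Step 2: P_out = V_terminal * I = 2.8384 * 7.06 = 20.04 W

20.04 W


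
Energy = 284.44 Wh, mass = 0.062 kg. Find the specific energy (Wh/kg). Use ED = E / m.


Specific energy = 284.44 Wh / 0.062 kg = 4588 Wh/kg

4588 Wh/kg


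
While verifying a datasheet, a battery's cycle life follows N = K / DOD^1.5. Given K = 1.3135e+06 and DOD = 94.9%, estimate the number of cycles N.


DOD^1.5 = 924.48
N = K / DOD^1.5 = 1.3135e+06 / 924.48 = 1421

1421 cycles


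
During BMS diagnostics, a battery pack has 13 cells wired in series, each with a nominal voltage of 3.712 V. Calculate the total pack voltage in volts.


V_pack = n * V_cell = 13 * 3.712 = 48.256 V

48.256 V


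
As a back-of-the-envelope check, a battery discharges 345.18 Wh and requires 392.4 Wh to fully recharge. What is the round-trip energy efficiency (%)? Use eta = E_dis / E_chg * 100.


Round-trip efficiency = 345.18/392.4 * 100% = 87.97%

87.97%


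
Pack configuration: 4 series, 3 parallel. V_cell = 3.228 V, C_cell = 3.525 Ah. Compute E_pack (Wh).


V_pack = 4 * 3.228 = 12.912 V
C_pack = 3 * 3.525 = 10.575 Ah
E = V_pack * C_pack = 12.912 * 10.575 = 136.5 Wh

136.5 Wh


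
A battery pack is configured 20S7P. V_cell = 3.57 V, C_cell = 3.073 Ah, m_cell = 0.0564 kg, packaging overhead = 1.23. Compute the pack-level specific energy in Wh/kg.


Step 1: V_pack = 20 * 3.57 = 71.4 V
Step 2: C_pack = 7 * 3.073 = 21.511 Ah
Step 3: E_pack = V_pack * C_pack = 71.4 * 21.511 = 1535.9 Wh
Step 4: m_pack = 20 * 7 * 0.0564 * 1.23 = 9.7121 kg
Step 5: ED = E_pack / m_pack = 1535.9 / 9.7121 = 158.1 Wh/kg

158.1 Wh/kg


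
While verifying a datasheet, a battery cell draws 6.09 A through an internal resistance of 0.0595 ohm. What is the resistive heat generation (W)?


I^2 = 37.088
Q = 37.088 * 0.0595 = 2.207 W

2.207 W


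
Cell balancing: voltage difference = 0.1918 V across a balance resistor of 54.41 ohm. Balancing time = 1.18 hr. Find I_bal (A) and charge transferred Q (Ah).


First, Ohm's law: I_bal = 0.1918 V / 54.41 ohm = 0.0035251 A
Then Q = I * t = 0.0035251 A * 1.18 hr = 0.004160 Ah

I=0.0035251 A, Q=0.004160 Ah


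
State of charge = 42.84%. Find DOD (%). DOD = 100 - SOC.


DOD = 100 - SOC = 100 - 42.84 = 57.16%

57.16%


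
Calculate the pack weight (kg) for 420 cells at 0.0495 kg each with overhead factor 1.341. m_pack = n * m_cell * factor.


m_pack = n * m_cell * overhead = 420 * 0.0495 * 1.341 = 27.88 kg

27.88 kg


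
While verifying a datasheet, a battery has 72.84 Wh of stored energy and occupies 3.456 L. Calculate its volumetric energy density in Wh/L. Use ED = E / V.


ED = E / V = 72.84 / 3.456 = 21.08 Wh/L

21.08 Wh/L


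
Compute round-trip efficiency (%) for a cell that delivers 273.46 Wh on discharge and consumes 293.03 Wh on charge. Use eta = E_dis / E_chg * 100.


eta_e = E_dis / E_chg * 100 = 273.46 / 293.03 * 100 = 93.32%

93.32%


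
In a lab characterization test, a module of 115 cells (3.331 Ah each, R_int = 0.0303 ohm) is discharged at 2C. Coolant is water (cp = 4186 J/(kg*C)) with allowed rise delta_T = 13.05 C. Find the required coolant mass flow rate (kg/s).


Step 1: I = 2 * 3.331 = 6.662 A
Step 2: Q_cell = I^2 * R = 6.662^2 * 0.0303 = 1.3448 W
Step 3: Q_total = 115 * 1.3448 = 154.65 W
Step 4: m_dot = Q_total / (cp * dT) = 154.65 / (4186 * 13.05) = 0.002831 kg/s

0.002831 kg/s


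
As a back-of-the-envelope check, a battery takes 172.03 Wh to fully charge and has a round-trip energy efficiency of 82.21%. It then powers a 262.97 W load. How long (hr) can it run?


Step 1: E_discharge = eta/100 * E_charge = 82.21/100 * 172.03 = 141.43 Wh
Step 2: t = E_discharge / P = 141.43 / 262.97 = 0.5378 hr

0.5378 hr


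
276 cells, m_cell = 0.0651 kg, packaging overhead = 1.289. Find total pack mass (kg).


m_pack = n * m_cell * overhead = 276 * 0.0651 * 1.289 = 23.16 kg

23.16 kg


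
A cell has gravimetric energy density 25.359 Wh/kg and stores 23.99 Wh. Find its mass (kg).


m = E / ED = 23.99 / 25.359 = 0.9460 kg

0.9460 kg


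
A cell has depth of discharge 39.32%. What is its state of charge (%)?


SOC = 100 - DOD = 100 - 39.32 = 60.68%

60.68%


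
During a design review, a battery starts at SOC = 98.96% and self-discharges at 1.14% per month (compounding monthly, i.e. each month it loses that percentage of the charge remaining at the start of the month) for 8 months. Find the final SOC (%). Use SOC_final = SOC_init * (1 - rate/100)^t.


Monthly retention factor = 1 - 1.14/100 = 0.9886
Over 8 months: factor^8 = 0.91236
SOC_final = 98.96 * 0.91236 = 90.29%

90.29%


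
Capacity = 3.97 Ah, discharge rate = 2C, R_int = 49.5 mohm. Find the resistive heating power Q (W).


Convert: R = 49.5 mohm = 0.0495 ohm
Step 1: I = C_rate * capacity = 2 * 3.97 = 7.94 A
Step 2: Q = I^2 * R = 7.94^2 * 0.0495 = 63.044 * 0.0495 = 3.121 W

3.121 W


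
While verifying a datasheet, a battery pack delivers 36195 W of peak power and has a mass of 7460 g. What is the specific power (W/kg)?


Convert: m = 7460 g = 7.46 kg
Specific power = 36195 W / 7.46 kg = 4852 W/kg

4852 W/kg


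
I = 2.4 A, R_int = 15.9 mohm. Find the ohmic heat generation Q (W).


Convert: R = 15.9 mohm = 0.0159 ohm
I^2 = 5.76
Q = 5.76 * 0.0159 = 0.09158 W

0.09158 W


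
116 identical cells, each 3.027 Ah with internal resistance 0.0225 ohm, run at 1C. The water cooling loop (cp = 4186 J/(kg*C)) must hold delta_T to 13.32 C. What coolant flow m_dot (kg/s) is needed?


Step 1: I = 1 * 3.027 = 3.027 A
Step 2: Q_cell = I^2 * R = 3.027^2 * 0.0225 = 0.20616 W
Step 3: Q_total = 116 * 0.20616 = 23.915 W
Step 4: m_dot = Q_total / (cp * dT) = 23.915 / (4186 * 13.32) = 4.289e-04 kg/s

4.289e-04 kg/s


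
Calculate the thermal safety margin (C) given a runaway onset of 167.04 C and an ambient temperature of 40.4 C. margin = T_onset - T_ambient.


Safety margin = 167.04 C - 40.4 C = 126.64 C

126.64 C


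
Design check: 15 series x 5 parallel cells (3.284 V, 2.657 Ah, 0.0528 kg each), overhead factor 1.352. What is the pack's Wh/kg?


Step 1: V_pack = 15 * 3.284 = 49.26 V
Step 2: C_pack = 5 * 2.657 = 13.285 Ah
Step 3: E_pack = V_pack * C_pack = 49.26 * 13.285 = 654.42 Wh
Step 4: m_pack = 15 * 5 * 0.0528 * 1.352 = 5.3539 kg
Step 5: ED = E_pack / m_pack = 654.42 / 5.3539 = 122.2 Wh/kg

122.2 Wh/kg


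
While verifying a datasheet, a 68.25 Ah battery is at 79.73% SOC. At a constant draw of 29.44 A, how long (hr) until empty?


Step 1: remaining = SOC/100 * C_total = 79.73/100 * 68.25 = 54.416 Ah
Step 2: t = remaining / I = 54.416 / 29.44 = 1.848 hr

1.848 hr


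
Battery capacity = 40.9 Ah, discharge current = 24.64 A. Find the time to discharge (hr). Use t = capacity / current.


t = capacity / current = 40.9 / 24.64 = 1.660 hr

1.660 hr


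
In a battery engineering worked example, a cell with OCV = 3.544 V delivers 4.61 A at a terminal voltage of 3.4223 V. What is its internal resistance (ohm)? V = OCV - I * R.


R = (OCV - V) / I = (3.544 - 3.4223) / 4.61 = 0.02640 ohm

0.02640 ohm


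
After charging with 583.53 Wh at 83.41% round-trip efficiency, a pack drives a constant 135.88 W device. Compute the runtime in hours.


Step 1: E_discharge = eta/100 * E_charge = 83.41/100 * 583.53 = 486.72 Wh
Step 2: t = E_discharge / P = 486.72 / 135.88 = 3.582 hr

3.582 hr


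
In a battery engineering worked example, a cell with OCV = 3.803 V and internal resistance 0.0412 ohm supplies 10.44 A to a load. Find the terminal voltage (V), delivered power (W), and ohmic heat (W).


Step 1: V_terminal = OCV - I*R = 3.803 - 10.44 * 0.0412 = 3.3729 V
Step 2: P_out = V_terminal * I = 3.3729 * 10.44 = 35.21 W
Step 3: Q = I^2 * R = 10.44^2 * 0.0412 = 4.491 W

V=3.3729 V, P=35.21 W, Q=4.491 W


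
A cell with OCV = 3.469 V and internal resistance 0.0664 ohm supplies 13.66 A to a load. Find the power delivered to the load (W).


Step 1: V_terminal = OCV - I*R = 3.469 - 13.66 * 0.0664 = 2.562 V
Step 2: P_out = V_terminal * I = 2.562 * 13.66 = 35.00 W

35.00 W


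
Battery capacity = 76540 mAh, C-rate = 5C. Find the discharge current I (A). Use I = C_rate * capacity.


Convert: capacity = 76540 mAh = 76.54 Ah
I = C_rate * capacity = 5 * 76.54 = 382.7 A

382.7 A


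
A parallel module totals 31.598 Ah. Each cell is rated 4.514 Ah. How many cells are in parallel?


n = C_total / C_cell = 31.598 / 4.514 = 7

7


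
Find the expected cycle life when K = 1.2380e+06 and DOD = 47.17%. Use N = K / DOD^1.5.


Step 1: DOD^1.5 = 47.17^1.5 = 323.97
Step 2: N = 1.2380e+06 / 323.97 = 3821 cycles

3821 cycles


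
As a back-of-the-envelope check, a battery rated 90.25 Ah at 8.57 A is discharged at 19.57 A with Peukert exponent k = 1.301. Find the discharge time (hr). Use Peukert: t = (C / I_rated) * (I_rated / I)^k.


Step 1: t_rated = C / I_rated = 90.25 / 8.57 = 10.531 hr
Step 2: ratio = 8.57 / 19.57 = 0.43792
Step 3: ratio^k = 0.43792^1.301 = 0.34155
Step 4: t = t_rated * ratio^k = 10.531 * 0.34155 = 3.597 hr

3.597 hr


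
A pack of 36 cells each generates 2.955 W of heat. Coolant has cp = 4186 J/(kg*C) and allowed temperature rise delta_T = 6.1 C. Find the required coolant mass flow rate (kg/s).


Step 1: Total heat Q = 36 * 2.955 W = 106.38 W
Step 2: denom = cp * dT = 4186 * 6.1 = 25535
Step 3: m_dot = 106.38 / 25535 = 0.004166 kg/s

0.004166 kg/s


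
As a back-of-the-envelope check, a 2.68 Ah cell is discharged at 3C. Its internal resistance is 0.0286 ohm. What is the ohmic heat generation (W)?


Step 1: I = C_rate * capacity = 3 * 2.68 = 8.04 A
Step 2: Q = I^2 * R = 8.04^2 * 0.0286 = 64.642 * 0.0286 = 1.849 W

1.849 W


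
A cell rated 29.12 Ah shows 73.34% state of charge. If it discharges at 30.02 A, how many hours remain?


Step 1: remaining = SOC/100 * C_total = 73.34/100 * 29.12 = 21.357 Ah
Step 2: t = remaining / I = 21.357 / 30.02 = 0.7114 hr

0.7114 hr


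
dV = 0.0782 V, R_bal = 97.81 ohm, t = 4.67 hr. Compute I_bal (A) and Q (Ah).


I_bal = dV / R = 0.0782 / 97.81 = 7.9951e-04 A
Q = I_bal * t = 7.9951e-04 * 4.67 = 0.003734 Ah

I=7.9951e-04 A, Q=0.003734 Ah


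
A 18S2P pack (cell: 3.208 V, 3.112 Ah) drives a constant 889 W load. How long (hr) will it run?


Step 1: E_pack = Ns * V_cell * Np * C_cell = 18 * 3.208 * 2 * 3.112 = 359.4 Wh
Step 2: t = E_pack / P = 359.4 / 889 = 0.4043 hr

0.4043 hr


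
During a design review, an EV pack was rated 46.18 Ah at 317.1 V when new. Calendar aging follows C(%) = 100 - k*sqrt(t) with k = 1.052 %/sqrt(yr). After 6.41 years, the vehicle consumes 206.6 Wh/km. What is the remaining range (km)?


Step 1: capacity retention = 100 - 1.052 * sqrt(6.41) = 100 - 1.052 * 2.5318 = 97.337%
Step 2: C_now = 46.18 * 97.337/100 = 44.95 Ah
Step 3: E_pack = V * C_now = 317.1 * 44.95 = 14254 Wh
Step 4: range = E_pack / consumption = 14254 / 206.6 = 68.99 km

68.99 km


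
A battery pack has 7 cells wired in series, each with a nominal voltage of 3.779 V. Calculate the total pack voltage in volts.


Series voltages add: 7 * 3.779 V = 26.453 V

26.453 V


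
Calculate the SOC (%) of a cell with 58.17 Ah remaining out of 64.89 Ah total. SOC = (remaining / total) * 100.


SOC = (remaining / total) * 100 = (58.17 / 64.89) * 100 = 89.64%

89.64%


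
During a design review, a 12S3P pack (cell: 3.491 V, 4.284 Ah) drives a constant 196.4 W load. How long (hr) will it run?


Step 1: E_pack = Ns * V_cell * Np * C_cell = 12 * 3.491 * 3 * 4.284 = 538.4 Wh
Step 2: t = E_pack / P = 538.4 / 196.4 = 2.741 hr

2.741 hr


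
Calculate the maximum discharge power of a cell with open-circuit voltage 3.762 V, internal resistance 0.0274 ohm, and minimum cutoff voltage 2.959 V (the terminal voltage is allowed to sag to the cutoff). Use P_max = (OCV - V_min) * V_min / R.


dV = OCV - V_min = 0.803 V (so I_max = dV / R)
P_max = dV * V_min / R = 0.803 * 2.959 / 0.0274 = 86.72 W

86.72 W


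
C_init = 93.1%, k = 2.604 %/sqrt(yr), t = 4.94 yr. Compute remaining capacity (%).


Step 1: sqrt(4.94 yr) = 2.2226
Step 2: drop = 2.604 * 2.2226 = 5.7877
Step 3: C_final = 93.1 - 5.7877 = 87.31%

87.31%


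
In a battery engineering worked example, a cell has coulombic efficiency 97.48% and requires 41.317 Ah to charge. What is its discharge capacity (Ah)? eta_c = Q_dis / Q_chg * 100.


Q_dis = eta/100 * Q_chg = 97.48/100 * 41.317 = 40.28 Ah

40.28 Ah


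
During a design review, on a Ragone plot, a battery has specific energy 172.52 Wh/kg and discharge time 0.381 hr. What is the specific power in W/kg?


Specific power = 172.52 Wh/kg / 0.381 hr = 452.8 W/kg

452.8 W/kg


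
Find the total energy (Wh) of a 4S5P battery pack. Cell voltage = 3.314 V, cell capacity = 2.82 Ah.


V_pack = 4 * 3.314 = 13.256 V
C_pack = 5 * 2.82 = 14.1 Ah
E = V_pack * C_pack = 13.256 * 14.1 = 186.9 Wh

186.9 Wh


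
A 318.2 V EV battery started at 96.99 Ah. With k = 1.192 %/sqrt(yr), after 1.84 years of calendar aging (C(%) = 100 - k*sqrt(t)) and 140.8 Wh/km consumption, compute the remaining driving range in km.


Step 1: capacity retention = 100 - 1.192 * sqrt(1.84) = 100 - 1.192 * 1.3565 = 98.383%
Step 2: C_now = 96.99 * 98.383/100 = 95.422 Ah
Step 3: E_pack = V * C_now = 318.2 * 95.422 = 30363 Wh
Step 4: range = E_pack / consumption = 30363 / 140.8 = 215.6 km

215.6 km


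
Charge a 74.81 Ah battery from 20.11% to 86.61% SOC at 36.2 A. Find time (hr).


Step 1: dSOC = 86.61% - 20.11% = 66.5%
Step 2: delta_Ah = 74.81 * 66.5 / 100 = 49.749 Ah
Step 3: t = 49.749 / 36.2 = 1.374 hr

1.374 hr


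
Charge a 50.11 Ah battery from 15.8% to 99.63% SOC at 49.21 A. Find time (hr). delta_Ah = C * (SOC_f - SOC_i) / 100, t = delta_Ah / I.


Step 1: dSOC = 99.63% - 15.8% = 83.83%
Step 2: delta_Ah = 50.11 * 83.83 / 100 = 42.007 Ah
Step 3: t = 42.007 / 49.21 = 0.8536 hr

0.8536 hr


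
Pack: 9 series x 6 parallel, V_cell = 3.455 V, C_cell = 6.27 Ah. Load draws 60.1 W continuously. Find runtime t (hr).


Step 1: E_pack = Ns * V_cell * Np * C_cell = 9 * 3.455 * 6 * 6.27 = 1169.8 Wh
Step 2: t = E_pack / P = 1169.8 / 60.1 = 19.46 hr

19.46 hr


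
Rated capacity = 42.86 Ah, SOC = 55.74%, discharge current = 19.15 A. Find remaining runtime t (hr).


Step 1: remaining = SOC/100 * C_total = 55.74/100 * 42.86 = 23.89 Ah
Step 2: t = remaining / I = 23.89 / 19.15 = 1.248 hr

1.248 hr


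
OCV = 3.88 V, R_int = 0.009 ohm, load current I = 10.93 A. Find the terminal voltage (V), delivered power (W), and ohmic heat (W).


Step 1: V_terminal = OCV - I*R = 3.88 - 10.93 * 0.009 = 3.7816 V
Step 2: P_out = V_terminal * I = 3.7816 * 10.93 = 41.33 W
Step 3: Q = I^2 * R = 10.93^2 * 0.009 = 1.075 W

V=3.7816 V, P=41.33 W, Q=1.075 W


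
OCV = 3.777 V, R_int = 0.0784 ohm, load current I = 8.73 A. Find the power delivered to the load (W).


Step 1: V_terminal = OCV - I*R = 3.777 - 8.73 * 0.0784 = 3.0926 V
Step 2: P_out = V_terminal * I = 3.0926 * 8.73 = 27.00 W

27.00 W


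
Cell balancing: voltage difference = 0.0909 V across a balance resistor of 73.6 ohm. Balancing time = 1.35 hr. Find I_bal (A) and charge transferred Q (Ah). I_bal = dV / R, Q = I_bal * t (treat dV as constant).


I_bal = dV / R = 0.0909 / 73.6 = 0.0012351 A
Q = I_bal * t = 0.0012351 * 1.35 = 0.001667 Ah

I=0.0012351 A, Q=0.001667 Ah


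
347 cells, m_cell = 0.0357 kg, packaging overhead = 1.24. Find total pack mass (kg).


Cell mass sum = 347 * 0.0357 = 12.388 kg
With overhead 1.24: m_pack = 12.388 * 1.24 = 15.36 kg

15.36 kg


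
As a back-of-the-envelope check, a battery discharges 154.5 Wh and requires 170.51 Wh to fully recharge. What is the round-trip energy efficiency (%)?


eta_e = E_dis / E_chg * 100 = 154.5 / 170.51 * 100 = 90.61%

90.61%


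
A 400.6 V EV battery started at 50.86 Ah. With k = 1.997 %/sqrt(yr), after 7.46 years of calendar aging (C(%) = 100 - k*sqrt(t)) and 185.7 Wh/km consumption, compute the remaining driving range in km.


Step 1: capacity retention = 100 - 1.997 * sqrt(7.46) = 100 - 1.997 * 2.7313 = 94.546%
Step 2: C_now = 50.86 * 94.546/100 = 48.086 Ah
Step 3: E_pack = V * C_now = 400.6 * 48.086 = 19263 Wh
Step 4: range = E_pack / consumption = 19263 / 185.7 = 103.7 km

103.7 km


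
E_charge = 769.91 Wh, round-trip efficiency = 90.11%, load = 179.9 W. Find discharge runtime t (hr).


Step 1: E_discharge = eta/100 * E_charge = 90.11/100 * 769.91 = 693.77 Wh
Step 2: t = E_discharge / P = 693.77 / 179.9 = 3.856 hr

3.856 hr


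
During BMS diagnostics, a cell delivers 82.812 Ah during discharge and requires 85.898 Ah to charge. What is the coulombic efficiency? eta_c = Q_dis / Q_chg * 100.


Coulombic efficiency = 82.812/85.898 * 100% = 96.41%

96.41%


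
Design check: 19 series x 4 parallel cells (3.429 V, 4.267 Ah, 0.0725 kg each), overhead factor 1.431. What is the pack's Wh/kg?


Step 1: V_pack = 19 * 3.429 = 65.151 V
Step 2: C_pack = 4 * 4.267 = 17.068 Ah
Step 3: E_pack = V_pack * C_pack = 65.151 * 17.068 = 1112 Wh
Step 4: m_pack = 19 * 4 * 0.0725 * 1.431 = 7.8848 kg
Step 5: ED = E_pack / m_pack = 1112 / 7.8848 = 141.0 Wh/kg

141.0 Wh/kg


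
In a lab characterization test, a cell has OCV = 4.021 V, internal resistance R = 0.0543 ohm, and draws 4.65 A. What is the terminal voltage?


IR drop = 4.65 * 0.0543 = 0.2525 V
V = 4.021 - 0.2525 = 3.769 V

3.769 V


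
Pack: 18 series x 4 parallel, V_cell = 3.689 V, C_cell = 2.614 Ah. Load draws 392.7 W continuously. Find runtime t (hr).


Step 1: E_pack = Ns * V_cell * Np * C_cell = 18 * 3.689 * 4 * 2.614 = 694.3 Wh
Step 2: t = E_pack / P = 694.3 / 392.7 = 1.768 hr

1.768 hr


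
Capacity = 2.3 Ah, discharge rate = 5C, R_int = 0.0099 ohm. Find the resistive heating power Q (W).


Step 1: I = C_rate * capacity = 5 * 2.3 = 11.5 A
Step 2: Q = I^2 * R = 11.5^2 * 0.0099 = 132.25 * 0.0099 = 1.309 W

1.309 W


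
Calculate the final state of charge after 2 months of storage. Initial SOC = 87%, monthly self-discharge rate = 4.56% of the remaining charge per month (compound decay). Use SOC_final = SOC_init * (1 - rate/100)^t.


Monthly retention factor = 1 - 4.56/100 = 0.9544
Over 2 months: factor^2 = 0.91088
SOC_final = 87 * 0.91088 = 79.25%

79.25%


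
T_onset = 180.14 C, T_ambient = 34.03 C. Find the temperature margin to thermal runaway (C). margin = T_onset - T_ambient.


Safety margin = 180.14 C - 34.03 C = 146.11 C

146.11 C


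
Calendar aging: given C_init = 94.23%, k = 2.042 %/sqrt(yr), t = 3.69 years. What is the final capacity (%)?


Step 1: sqrt(3.69 yr) = 1.9209
Step 2: drop = 2.042 * 1.9209 = 3.9225
Step 3: C_final = 94.23 - 3.9225 = 90.31%

90.31%


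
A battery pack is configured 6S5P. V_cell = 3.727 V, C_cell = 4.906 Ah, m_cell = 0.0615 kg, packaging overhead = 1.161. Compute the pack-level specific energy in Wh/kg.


Step 1: V_pack = 6 * 3.727 = 22.362 V
Step 2: C_pack = 5 * 4.906 = 24.53 Ah
Step 3: E_pack = V_pack * C_pack = 22.362 * 24.53 = 548.54 Wh
Step 4: m_pack = 6 * 5 * 0.0615 * 1.161 = 2.142 kg
Step 5: ED = E_pack / m_pack = 548.54 / 2.142 = 256.1 Wh/kg

256.1 Wh/kg


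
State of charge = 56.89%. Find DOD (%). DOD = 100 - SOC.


DOD = 100 - SOC = 100 - 56.89 = 43.11%

43.11%


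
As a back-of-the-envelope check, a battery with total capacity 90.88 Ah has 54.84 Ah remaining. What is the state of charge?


SOC% = 54.84 / 90.88 * 100 = 60.34%

60.34%


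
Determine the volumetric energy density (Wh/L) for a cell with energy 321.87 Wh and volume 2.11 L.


Volumetric ED = 321.87 Wh / 2.11 L = 152.5 Wh/L

152.5 Wh/L


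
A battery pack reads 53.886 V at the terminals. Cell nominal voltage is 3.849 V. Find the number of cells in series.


Rearranging: n = V_pack / V_cell = 53.886 / 3.849 = 14 cells

14


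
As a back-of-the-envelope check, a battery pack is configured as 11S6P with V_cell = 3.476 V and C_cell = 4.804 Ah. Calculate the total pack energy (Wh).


E = Ns * Vcell * Np * Ccell = 11 * 3.476 * 6 * 4.804 = 1102 Wh

1102 Wh


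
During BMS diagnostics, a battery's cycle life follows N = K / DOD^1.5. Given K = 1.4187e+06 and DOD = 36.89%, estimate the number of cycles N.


DOD^1.5 = 224.06
N = K / DOD^1.5 = 1.4187e+06 / 224.06 = 6332

6332 cycles


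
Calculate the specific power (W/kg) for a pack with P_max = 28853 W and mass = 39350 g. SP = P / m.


Convert: m = 39350 g = 39.35 kg
Specific power = 28853 W / 39.35 kg = 733.2 W/kg

733.2 W/kg


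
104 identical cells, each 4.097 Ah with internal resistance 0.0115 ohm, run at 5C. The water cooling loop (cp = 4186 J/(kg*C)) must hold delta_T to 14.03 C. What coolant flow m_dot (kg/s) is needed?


Step 1: I = 5 * 4.097 = 20.485 A
Step 2: Q_cell = I^2 * R = 20.485^2 * 0.0115 = 4.8258 W
Step 3: Q_total = 104 * 4.8258 = 501.88 W
Step 4: m_dot = Q_total / (cp * dT) = 501.88 / (4186 * 14.03) = 0.008546 kg/s

0.008546 kg/s


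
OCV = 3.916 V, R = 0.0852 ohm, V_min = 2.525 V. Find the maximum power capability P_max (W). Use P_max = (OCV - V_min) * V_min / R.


P_max = (OCV - V_min) * V_min / R = (3.916 - 2.525) * 2.525 / 0.0852 = 1.391 * 2.525 / 0.0852 = 41.22 W

41.22 W


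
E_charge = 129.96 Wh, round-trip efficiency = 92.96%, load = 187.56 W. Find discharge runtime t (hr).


Step 1: E_discharge = eta/100 * E_charge = 92.96/100 * 129.96 = 120.81 Wh
Step 2: t = E_discharge / P = 120.81 / 187.56 = 0.6441 hr

0.6441 hr


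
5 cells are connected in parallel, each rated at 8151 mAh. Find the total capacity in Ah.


Convert: C_cell = 8151 mAh = 8.151 Ah
C_total = 5 * 8.151 = 40.755 Ah

40.755 Ah


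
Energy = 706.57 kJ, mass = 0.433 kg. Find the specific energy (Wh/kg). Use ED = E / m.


Convert: E = 706.57 kJ = 196.27 Wh
ED = E / m = 196.27 / 0.433 = 453.3 Wh/kg

453.3 Wh/kg


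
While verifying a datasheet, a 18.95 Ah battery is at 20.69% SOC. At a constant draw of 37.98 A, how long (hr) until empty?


Step 1: remaining = SOC/100 * C_total = 20.69/100 * 18.95 = 3.9208 Ah
Step 2: t = remaining / I = 3.9208 / 37.98 = 0.1032 hr

0.1032 hr


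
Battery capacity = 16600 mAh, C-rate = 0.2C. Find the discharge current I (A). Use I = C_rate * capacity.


Convert: capacity = 16600 mAh = 16.6 Ah
I = C_rate * capacity = 0.2 * 16.6 = 3.32 A

3.32 A


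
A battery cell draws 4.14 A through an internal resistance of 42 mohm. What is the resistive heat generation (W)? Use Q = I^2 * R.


Convert: R = 42 mohm = 0.042 ohm
Q = I^2 * R = 4.14^2 * 0.042 = 0.7199 W

0.7199 W


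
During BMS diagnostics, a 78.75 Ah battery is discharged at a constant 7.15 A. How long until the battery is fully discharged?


t = capacity / current = 78.75 / 7.15 = 11.01 hr

11.01 hr


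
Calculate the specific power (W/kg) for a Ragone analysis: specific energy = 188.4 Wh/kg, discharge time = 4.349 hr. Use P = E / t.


Specific power = 188.4 Wh/kg / 4.349 hr = 43.32 W/kg

43.32 W/kg


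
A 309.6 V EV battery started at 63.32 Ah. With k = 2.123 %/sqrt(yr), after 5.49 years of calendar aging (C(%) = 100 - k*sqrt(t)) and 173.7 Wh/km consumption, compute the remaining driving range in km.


Step 1: capacity retention = 100 - 2.123 * sqrt(5.49) = 100 - 2.123 * 2.3431 = 95.026%
Step 2: C_now = 63.32 * 95.026/100 = 60.17 Ah
Step 3: E_pack = V * C_now = 309.6 * 60.17 = 18629 Wh
Step 4: range = E_pack / consumption = 18629 / 173.7 = 107.2 km

107.2 km


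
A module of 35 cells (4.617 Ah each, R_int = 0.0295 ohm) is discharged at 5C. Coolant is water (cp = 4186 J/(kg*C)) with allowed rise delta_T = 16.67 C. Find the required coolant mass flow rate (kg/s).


Step 1: I = 5 * 4.617 = 23.085 A
Step 2: Q_cell = I^2 * R = 23.085^2 * 0.0295 = 15.721 W
Step 3: Q_total = 35 * 15.721 = 550.24 W
Step 4: m_dot = Q_total / (cp * dT) = 550.24 / (4186 * 16.67) = 0.007885 kg/s

0.007885 kg/s


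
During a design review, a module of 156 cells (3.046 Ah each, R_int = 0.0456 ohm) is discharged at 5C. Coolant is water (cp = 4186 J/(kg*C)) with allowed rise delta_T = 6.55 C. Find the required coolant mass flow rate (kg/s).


Step 1: I = 5 * 3.046 = 15.23 A
Step 2: Q_cell = I^2 * R = 15.23^2 * 0.0456 = 10.577 W
Step 3: Q_total = 156 * 10.577 = 1650 W
Step 4: m_dot = Q_total / (cp * dT) = 1650 / (4186 * 6.55) = 0.06018 kg/s

0.06018 kg/s


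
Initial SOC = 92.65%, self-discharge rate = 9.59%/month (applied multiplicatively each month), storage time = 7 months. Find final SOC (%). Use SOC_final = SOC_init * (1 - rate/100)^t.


decay = (1 - 9.59/100)^7 = 0.49376
SOC_final = 92.65 * 0.49376 = 45.75%

45.75%


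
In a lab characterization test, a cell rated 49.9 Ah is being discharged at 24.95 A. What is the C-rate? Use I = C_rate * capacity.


C_rate = I / capacity = 24.95 / 49.9 = 0.5C

0.5C


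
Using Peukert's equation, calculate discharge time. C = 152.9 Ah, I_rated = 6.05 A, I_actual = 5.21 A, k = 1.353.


Step 1: t_rated = C / I_rated = 152.9 / 6.05 = 25.273 hr
Step 2: ratio = 6.05 / 5.21 = 1.1612
Step 3: ratio^k = 1.1612^1.353 = 1.2241
Step 4: t = t_rated * ratio^k = 25.273 * 1.2241 = 30.94 hr

30.94 hr


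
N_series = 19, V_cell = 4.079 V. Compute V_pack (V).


With 19 cells in series at 4.079 V each, V_pack = 77.501 V

77.501 V


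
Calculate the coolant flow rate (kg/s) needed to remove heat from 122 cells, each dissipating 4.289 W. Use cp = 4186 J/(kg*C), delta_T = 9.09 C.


Step 1: Total heat Q = 122 * 4.289 W = 523.26 W
Step 2: denom = cp * dT = 4186 * 9.09 = 38051
Step 3: m_dot = 523.26 / 38051 = 0.01375 kg/s

0.01375 kg/s


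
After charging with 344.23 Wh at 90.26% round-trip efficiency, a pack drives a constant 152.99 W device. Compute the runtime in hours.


Step 1: E_discharge = eta/100 * E_charge = 90.26/100 * 344.23 = 310.7 Wh
Step 2: t = E_discharge / P = 310.7 / 152.99 = 2.031 hr

2.031 hr


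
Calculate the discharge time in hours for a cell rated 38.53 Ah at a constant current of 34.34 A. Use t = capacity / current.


t = capacity / current = 38.53 / 34.34 = 1.122 hr

1.122 hr


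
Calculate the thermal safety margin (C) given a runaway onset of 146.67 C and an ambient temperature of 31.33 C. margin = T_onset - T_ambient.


margin = T_onset - T_ambient = 146.67 - 31.33 = 115.34 C

115.34 C


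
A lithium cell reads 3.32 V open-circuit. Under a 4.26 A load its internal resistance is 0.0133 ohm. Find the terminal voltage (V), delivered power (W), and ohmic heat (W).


Step 1: V_terminal = OCV - I*R = 3.32 - 4.26 * 0.0133 = 3.2633 V
Step 2: P_out = V_terminal * I = 3.2633 * 4.26 = 13.90 W
Step 3: Q = I^2 * R = 4.26^2 * 0.0133 = 0.2414 W

V=3.2633 V, P=13.90 W, Q=0.2414 W


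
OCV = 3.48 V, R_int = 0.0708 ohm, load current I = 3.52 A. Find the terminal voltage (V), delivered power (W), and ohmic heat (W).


Step 1: V_terminal = OCV - I*R = 3.48 - 3.52 * 0.0708 = 3.2308 V
Step 2: P_out = V_terminal * I = 3.2308 * 3.52 = 11.37 W
Step 3: Q = I^2 * R = 3.52^2 * 0.0708 = 0.8772 W

V=3.2308 V, P=11.37 W, Q=0.8772 W


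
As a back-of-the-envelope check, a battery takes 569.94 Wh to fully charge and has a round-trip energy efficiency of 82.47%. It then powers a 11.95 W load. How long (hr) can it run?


Step 1: E_discharge = eta/100 * E_charge = 82.47/100 * 569.94 = 470.03 Wh
Step 2: t = E_discharge / P = 470.03 / 11.95 = 39.33 hr

39.33 hr


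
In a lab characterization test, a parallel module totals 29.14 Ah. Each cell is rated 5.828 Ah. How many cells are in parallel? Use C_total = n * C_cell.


n = C_total / C_cell = 29.14 / 5.828 = 5

5


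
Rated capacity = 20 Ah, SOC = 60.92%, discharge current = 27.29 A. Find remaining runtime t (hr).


Step 1: remaining = SOC/100 * C_total = 60.92/100 * 20 = 12.184 Ah
Step 2: t = remaining / I = 12.184 / 27.29 = 0.4465 hr

0.4465 hr


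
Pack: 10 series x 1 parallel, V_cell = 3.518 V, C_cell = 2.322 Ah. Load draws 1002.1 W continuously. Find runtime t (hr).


Step 1: E_pack = Ns * V_cell * Np * C_cell = 10 * 3.518 * 1 * 2.322 = 81.688 Wh
Step 2: t = E_pack / P = 81.688 / 1002.1 = 0.08152 hr

0.08152 hr


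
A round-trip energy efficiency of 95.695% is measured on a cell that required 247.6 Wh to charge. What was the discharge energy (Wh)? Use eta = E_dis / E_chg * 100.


E_dis = eta/100 * E_chg = 95.695/100 * 247.6 = 236.9 Wh

236.9 Wh


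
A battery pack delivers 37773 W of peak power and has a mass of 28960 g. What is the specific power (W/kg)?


Convert: m = 28960 g = 28.96 kg
Specific power = 37773 W / 28.96 kg = 1304 W/kg

1304 W/kg


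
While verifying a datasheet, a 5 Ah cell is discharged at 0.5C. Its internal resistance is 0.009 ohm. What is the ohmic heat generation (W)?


Step 1: I = C_rate * capacity = 0.5 * 5 = 2.5 A
Step 2: Q = I^2 * R = 2.5^2 * 0.009 = 6.25 * 0.009 = 0.05625 W

0.05625 W


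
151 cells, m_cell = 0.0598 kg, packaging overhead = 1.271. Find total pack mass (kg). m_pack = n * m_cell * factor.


m_pack = n * m_cell * overhead = 151 * 0.0598 * 1.271 = 11.48 kg

11.48 kg


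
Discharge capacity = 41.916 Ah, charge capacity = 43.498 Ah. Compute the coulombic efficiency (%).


eta_c = Q_dis / Q_chg * 100 = 41.916 / 43.498 * 100 = 96.36%

96.36%


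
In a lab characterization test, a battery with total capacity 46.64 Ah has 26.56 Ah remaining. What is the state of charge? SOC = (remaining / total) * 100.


SOC = (remaining / total) * 100 = (26.56 / 46.64) * 100 = 56.95%

56.95%


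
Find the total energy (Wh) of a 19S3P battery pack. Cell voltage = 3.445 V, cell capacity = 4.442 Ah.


E = Ns * Vcell * Np * Ccell = 19 * 3.445 * 3 * 4.442 = 872.3 Wh

872.3 Wh


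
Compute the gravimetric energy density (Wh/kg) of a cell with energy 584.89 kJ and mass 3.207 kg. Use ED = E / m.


Convert: E = 584.89 kJ = 162.47 Wh
ED = E / m = 162.47 / 3.207 = 50.66 Wh/kg

50.66 Wh/kg


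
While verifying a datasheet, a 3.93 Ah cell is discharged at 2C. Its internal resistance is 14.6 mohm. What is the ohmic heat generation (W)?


Convert: R = 14.6 mohm = 0.0146 ohm
Step 1: I = C_rate * capacity = 2 * 3.93 = 7.86 A
Step 2: Q = I^2 * R = 7.86^2 * 0.0146 = 61.78 * 0.0146 = 0.9020 W

0.9020 W


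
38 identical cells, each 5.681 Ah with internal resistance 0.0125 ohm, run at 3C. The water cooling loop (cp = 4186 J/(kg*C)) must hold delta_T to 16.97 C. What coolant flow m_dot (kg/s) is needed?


Step 1: I = 3 * 5.681 = 17.043 A
Step 2: Q_cell = I^2 * R = 17.043^2 * 0.0125 = 3.6308 W
Step 3: Q_total = 38 * 3.6308 = 137.97 W
Step 4: m_dot = Q_total / (cp * dT) = 137.97 / (4186 * 16.97) = 0.001942 kg/s

0.001942 kg/s


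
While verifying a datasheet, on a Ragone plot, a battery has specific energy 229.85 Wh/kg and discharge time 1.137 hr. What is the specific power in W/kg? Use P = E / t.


Specific power = 229.85 Wh/kg / 1.137 hr = 202.2 W/kg

202.2 W/kg


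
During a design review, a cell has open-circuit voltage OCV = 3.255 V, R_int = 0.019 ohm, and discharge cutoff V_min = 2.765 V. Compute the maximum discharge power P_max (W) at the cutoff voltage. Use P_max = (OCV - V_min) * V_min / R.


dV = OCV - V_min = 0.49 V (so I_max = dV / R)
P_max = dV * V_min / R = 0.49 * 2.765 / 0.019 = 71.31 W

71.31 W


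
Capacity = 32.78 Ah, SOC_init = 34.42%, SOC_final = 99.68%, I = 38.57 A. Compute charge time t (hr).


Step 1: dSOC = 99.68% - 34.42% = 65.26%
Step 2: delta_Ah = 32.78 * 65.26 / 100 = 21.392 Ah
Step 3: t = 21.392 / 38.57 = 0.5546 hr

0.5546 hr


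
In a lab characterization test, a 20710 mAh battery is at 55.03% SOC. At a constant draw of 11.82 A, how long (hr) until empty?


Convert: C_total = 20710 mAh = 20.71 Ah
Step 1: remaining = SOC/100 * C_total = 55.03/100 * 20.71 = 11.397 Ah
Step 2: t = remaining / I = 11.397 / 11.82 = 0.9642 hr

0.9642 hr


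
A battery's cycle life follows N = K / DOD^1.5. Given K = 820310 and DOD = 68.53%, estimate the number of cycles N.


Step 1: DOD^1.5 = 68.53^1.5 = 567.31
Step 2: N = 820310 / 567.31 = 1446 cycles

1446 cycles


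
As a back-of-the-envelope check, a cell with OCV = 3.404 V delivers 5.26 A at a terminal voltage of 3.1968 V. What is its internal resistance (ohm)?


R = (OCV - V) / I = (3.404 - 3.1968) / 5.26 = 0.03939 ohm

0.03939 ohm


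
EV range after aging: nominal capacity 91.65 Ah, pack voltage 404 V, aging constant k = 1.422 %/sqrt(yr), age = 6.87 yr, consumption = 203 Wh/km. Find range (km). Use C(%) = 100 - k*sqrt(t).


Step 1: capacity retention = 100 - 1.422 * sqrt(6.87) = 100 - 1.422 * 2.6211 = 96.273%
Step 2: C_now = 91.65 * 96.273/100 = 88.234 Ah
Step 3: E_pack = V * C_now = 404 * 88.234 = 35647 Wh
Step 4: range = E_pack / consumption = 35647 / 203 = 175.6 km

175.6 km


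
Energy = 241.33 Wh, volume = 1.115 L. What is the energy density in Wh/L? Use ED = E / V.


ED = E / V = 241.33 / 1.115 = 216.4 Wh/L

216.4 Wh/L


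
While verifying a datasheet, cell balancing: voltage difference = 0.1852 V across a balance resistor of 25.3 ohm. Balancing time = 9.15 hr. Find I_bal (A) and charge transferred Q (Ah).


I_bal = dV / R = 0.1852 / 25.3 = 0.0073202 A
Q = I_bal * t = 0.0073202 * 9.15 = 0.06698 Ah

I=0.0073202 A, Q=0.06698 Ah


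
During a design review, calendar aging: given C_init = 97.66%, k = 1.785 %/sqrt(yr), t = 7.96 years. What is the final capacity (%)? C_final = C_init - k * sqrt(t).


Step 1: sqrt(7.96 yr) = 2.8213
Step 2: drop = 1.785 * 2.8213 = 5.036
Step 3: C_final = 97.66 - 5.036 = 92.62%

92.62%


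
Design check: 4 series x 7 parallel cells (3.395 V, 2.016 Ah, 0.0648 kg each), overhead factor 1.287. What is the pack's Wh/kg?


Step 1: V_pack = 4 * 3.395 = 13.58 V
Step 2: C_pack = 7 * 2.016 = 14.112 Ah
Step 3: E_pack = V_pack * C_pack = 13.58 * 14.112 = 191.64 Wh
Step 4: m_pack = 4 * 7 * 0.0648 * 1.287 = 2.3351 kg
Step 5: ED = E_pack / m_pack = 191.64 / 2.3351 = 82.07 Wh/kg

82.07 Wh/kg
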